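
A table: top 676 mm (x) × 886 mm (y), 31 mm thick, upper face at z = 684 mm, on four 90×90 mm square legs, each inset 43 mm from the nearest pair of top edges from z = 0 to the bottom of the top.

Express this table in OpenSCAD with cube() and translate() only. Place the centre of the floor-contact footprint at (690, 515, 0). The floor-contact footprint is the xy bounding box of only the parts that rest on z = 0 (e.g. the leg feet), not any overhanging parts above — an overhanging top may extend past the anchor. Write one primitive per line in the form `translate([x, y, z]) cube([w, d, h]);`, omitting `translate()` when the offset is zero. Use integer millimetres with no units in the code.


// leg_h = 684 - 31 = 653
translate([352, 72, 653]) cube([676, 886, 31]);
translate([395, 115, 0]) cube([90, 90, 653]);
translate([895, 115, 0]) cube([90, 90, 653]);
translate([395, 825, 0]) cube([90, 90, 653]);
translate([895, 825, 0]) cube([90, 90, 653]);


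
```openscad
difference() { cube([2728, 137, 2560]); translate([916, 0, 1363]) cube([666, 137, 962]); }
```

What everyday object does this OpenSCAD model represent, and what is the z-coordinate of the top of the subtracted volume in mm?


A wall with a window opening. The window head height is 2325 mm.

A wall with a rectangular opening subtracted — a window. Sill at z = 1363, opening 962 mm tall, so the head is at 1363 + 962 = 2325 mm.


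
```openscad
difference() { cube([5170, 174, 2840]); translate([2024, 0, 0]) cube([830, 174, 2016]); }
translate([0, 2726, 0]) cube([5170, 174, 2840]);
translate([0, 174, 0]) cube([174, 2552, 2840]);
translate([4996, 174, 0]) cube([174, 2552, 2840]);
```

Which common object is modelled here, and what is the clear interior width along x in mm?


A single room. The interior width is 4822 mm.

Four walls enclosing a rectangle with a door in the front wall — a room. Outside width 5170 minus two 174 mm walls gives 4822 mm.


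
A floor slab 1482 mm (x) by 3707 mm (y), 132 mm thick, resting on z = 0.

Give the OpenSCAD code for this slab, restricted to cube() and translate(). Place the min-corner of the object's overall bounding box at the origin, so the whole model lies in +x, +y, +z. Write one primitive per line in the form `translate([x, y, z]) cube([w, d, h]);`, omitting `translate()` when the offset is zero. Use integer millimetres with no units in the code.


cube([1482, 3707, 132]);


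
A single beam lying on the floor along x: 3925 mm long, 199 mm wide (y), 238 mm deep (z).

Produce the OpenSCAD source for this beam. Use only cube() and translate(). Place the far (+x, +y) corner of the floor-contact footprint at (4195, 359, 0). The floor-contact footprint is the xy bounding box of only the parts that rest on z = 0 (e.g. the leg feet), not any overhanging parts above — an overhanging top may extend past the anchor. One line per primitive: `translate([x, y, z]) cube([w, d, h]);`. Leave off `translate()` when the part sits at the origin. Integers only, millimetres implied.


translate([270, 160, 0]) cube([3925, 199, 238]);


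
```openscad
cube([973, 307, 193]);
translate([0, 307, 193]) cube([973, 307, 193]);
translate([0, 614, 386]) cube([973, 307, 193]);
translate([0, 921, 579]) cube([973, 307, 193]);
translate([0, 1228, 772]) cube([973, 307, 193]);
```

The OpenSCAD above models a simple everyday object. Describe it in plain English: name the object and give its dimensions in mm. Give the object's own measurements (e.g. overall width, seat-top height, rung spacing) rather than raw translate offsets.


A straight staircase of 5 solid steps. Each step is 973 mm wide (x), 307 mm deep (y, the going) and 193 mm tall (the rise). The first step rests on the floor; each subsequent step sits one going further in +y and one rise higher in +z, directly behind and above the previous step with no overlap.


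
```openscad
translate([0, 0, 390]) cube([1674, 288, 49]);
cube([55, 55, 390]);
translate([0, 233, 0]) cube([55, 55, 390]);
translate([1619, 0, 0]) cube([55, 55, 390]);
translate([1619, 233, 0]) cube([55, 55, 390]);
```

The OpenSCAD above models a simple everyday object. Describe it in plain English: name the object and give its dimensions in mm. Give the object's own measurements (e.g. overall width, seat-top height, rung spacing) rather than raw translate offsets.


A long wooden bench with a 1674 mm (x) × 288 mm (y) seat, 49 mm thick, its top surface 439 mm above the floor. Four 55 mm square legs at the seat corners, flush with the edges, run from z = 0 to the seat underside.


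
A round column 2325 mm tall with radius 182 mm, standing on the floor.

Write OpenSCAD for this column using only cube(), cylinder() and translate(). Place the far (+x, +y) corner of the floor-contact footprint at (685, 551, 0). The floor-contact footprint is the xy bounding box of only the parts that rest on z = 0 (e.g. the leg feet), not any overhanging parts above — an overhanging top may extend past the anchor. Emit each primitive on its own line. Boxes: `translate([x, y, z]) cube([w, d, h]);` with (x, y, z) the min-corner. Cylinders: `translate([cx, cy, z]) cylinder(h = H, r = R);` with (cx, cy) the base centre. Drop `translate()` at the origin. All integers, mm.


translate([503, 369, 0]) cylinder(h = 2325, r = 182);


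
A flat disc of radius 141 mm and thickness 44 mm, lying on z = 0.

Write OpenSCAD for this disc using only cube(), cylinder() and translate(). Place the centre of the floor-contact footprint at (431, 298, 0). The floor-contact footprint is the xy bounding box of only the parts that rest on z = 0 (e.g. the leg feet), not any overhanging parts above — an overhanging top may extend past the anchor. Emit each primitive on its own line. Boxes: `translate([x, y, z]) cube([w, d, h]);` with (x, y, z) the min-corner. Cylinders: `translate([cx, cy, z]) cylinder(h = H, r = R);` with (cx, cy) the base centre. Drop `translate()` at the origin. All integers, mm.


translate([431, 298, 0]) cylinder(h = 44, r = 141);


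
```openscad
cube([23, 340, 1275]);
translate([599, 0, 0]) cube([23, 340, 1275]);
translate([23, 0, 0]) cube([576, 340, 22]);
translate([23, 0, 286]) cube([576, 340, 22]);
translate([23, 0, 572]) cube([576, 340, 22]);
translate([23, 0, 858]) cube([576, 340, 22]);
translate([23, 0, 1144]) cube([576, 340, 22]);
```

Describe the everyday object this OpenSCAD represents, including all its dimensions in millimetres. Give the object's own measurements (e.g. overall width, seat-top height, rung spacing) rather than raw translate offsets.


An open bookshelf. Two side panels, each 23 mm thick, 340 mm deep and 1275 mm tall, stand 622 mm apart (outside-to-outside). Between them sit 5 shelves, each 22 mm thick and 340 mm deep, spanning the full gap between the sides. The bottom shelf rests on the floor (its underside at z = 0) and the clear gap between one shelf's top and the next shelf's underside is 264 mm.


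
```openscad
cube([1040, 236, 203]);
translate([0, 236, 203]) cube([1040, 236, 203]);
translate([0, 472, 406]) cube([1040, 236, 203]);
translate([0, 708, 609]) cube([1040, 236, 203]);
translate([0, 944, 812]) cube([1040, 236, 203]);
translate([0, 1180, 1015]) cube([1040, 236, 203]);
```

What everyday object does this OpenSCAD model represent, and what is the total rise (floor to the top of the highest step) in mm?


A staircase. The total rise is 1218 mm.

6 identical blocks, each offset up and back from the previous — a staircase. Each step is 203 mm tall and there are 6 of them, so the total rise is 6 × 203 = 1218 mm.


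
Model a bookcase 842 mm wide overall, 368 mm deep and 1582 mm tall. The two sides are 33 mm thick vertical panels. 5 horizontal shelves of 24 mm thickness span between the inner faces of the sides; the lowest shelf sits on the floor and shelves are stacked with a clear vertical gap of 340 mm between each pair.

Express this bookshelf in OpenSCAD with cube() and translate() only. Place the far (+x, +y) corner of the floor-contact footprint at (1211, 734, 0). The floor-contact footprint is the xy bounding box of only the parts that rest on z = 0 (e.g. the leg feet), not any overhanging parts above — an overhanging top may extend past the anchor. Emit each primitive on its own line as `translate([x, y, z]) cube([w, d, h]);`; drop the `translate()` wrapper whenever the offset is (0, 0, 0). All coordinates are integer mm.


translate([369, 366, 0]) cube([33, 368, 1582]);
translate([1178, 366, 0]) cube([33, 368, 1582]);
translate([402, 366, 0]) cube([776, 368, 24]);
translate([402, 366, 364]) cube([776, 368, 24]);
translate([402, 366, 728]) cube([776, 368, 24]);
translate([402, 366, 1092]) cube([776, 368, 24]);
translate([402, 366, 1456]) cube([776, 368, 24]);


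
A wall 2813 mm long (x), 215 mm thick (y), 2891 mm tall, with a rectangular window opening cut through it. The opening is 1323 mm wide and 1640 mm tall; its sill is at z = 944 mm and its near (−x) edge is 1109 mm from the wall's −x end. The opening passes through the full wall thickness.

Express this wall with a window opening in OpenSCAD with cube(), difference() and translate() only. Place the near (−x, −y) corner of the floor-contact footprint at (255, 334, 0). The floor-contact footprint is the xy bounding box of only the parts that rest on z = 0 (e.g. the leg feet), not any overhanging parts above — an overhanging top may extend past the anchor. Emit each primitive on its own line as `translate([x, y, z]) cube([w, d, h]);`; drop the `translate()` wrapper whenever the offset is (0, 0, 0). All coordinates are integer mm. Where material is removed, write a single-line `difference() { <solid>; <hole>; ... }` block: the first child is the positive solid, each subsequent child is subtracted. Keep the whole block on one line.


difference() { translate([255, 334, 0]) cube([2813, 215, 2891]); translate([1364, 334, 944]) cube([1323, 215, 1640]); }


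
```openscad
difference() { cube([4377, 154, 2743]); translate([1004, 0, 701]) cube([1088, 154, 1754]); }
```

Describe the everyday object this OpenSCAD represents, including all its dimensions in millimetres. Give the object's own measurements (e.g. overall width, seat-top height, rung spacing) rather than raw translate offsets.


A wall 4377 mm long (x), 154 mm thick (y), 2743 mm tall, with a rectangular window opening cut through it. The opening is 1088 mm wide and 1754 mm tall; its sill is at z = 701 mm and its near (−x) edge is 1004 mm from the wall's −x end. The opening passes through the full wall thickness.


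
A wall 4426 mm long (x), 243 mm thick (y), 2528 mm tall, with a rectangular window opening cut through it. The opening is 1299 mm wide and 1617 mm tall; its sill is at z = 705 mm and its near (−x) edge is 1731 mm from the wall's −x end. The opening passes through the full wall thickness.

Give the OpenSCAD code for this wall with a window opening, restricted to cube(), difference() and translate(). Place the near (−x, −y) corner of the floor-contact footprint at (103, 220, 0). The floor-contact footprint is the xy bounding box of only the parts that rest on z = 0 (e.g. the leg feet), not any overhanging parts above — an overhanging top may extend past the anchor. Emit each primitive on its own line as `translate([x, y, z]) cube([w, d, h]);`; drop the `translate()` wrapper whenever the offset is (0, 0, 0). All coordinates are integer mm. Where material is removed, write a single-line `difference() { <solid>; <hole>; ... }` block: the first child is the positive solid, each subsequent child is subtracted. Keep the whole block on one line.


difference() { translate([103, 220, 0]) cube([4426, 243, 2528]); translate([1834, 220, 705]) cube([1299, 243, 1617]); }


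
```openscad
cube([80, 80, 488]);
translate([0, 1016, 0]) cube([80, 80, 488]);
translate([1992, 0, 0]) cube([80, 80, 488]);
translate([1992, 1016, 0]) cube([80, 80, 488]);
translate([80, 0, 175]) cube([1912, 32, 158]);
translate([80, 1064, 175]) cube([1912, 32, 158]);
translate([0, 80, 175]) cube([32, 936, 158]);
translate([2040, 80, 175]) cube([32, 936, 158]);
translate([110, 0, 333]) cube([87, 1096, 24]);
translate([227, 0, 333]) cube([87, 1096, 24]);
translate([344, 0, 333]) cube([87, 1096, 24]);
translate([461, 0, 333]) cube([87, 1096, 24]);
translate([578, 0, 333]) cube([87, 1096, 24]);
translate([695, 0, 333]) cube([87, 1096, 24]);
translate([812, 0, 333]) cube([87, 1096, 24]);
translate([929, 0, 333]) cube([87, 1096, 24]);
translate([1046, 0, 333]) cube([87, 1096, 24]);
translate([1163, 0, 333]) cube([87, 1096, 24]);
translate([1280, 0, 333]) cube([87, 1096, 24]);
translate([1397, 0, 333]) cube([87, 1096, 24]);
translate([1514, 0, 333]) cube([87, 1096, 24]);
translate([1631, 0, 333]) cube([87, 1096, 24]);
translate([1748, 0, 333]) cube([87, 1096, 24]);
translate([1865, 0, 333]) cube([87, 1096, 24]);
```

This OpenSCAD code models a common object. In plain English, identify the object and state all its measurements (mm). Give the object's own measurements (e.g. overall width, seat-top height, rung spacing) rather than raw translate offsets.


A bed frame 2072 mm long (x) by 1096 mm wide (y). Four 80×80 mm corner posts, 488 mm tall, at the corners of the footprint. Four rails of 32 mm thickness and 158 mm height run between adjacent posts with their undersides at z = 175 mm, their outer faces flush with the outside of the frame (the two x-running rails run between the posts' inner faces; the two y-running rails run between the posts' inner faces). 16 slats, each 87 mm wide (x) and 24 mm thick, lie across the top of the two x-running rails, running the full 1096 mm width of the frame in y; along x they sit between the end posts with a 30 mm gap after the −x posts and between neighbouring slats, leaving 40 mm before the +x posts.


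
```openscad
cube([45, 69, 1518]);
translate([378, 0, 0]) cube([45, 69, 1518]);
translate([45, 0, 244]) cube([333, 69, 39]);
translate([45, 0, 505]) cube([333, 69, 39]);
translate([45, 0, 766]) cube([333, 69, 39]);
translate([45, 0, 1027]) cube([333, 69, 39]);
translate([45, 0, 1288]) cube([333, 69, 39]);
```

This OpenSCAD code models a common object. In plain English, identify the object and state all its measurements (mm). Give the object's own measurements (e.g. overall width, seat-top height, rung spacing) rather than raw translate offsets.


A straight ladder. Two 45×69 mm vertical rails, 1518 mm tall, stand 423 mm apart (outside-to-outside) with their front faces coplanar on the −y side. 5 rungs, each 69 mm deep and 39 mm tall, span between the inner faces of the rails, front faces flush with the rails. The lowest rung's underside is at z = 244 mm and rungs are spaced 261 mm apart (underside to underside).


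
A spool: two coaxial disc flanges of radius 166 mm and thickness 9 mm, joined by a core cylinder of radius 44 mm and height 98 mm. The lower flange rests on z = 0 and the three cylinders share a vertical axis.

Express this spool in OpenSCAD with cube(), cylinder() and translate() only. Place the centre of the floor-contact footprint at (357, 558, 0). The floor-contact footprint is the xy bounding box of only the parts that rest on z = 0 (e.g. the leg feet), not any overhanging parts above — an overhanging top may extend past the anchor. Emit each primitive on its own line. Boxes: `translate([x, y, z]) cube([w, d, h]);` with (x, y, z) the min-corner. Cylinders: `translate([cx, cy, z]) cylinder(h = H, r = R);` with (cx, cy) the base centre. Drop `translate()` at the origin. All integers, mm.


translate([357, 558, 0]) cylinder(h = 9, r = 166);
translate([357, 558, 9]) cylinder(h = 98, r = 44);
translate([357, 558, 107]) cylinder(h = 9, r = 166);


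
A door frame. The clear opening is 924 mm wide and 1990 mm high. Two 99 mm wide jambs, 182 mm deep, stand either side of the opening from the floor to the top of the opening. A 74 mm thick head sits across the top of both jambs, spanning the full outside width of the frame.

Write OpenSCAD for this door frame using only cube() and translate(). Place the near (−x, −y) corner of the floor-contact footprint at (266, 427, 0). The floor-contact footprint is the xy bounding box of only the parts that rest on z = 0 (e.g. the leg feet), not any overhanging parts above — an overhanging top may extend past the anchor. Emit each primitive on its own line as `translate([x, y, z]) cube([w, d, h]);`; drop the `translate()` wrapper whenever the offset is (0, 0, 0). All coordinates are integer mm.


translate([266, 427, 0]) cube([99, 182, 1990]);
translate([1289, 427, 0]) cube([99, 182, 1990]);
translate([266, 427, 1990]) cube([1122, 182, 74]);


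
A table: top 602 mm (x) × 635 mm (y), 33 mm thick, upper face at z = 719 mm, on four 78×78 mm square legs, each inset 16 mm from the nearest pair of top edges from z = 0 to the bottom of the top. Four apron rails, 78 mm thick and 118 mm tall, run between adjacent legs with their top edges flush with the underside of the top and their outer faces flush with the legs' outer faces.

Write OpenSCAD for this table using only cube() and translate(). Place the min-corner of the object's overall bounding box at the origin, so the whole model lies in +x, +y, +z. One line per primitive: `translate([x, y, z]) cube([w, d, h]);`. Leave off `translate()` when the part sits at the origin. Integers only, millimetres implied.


translate([0, 0, 686]) cube([602, 635, 33]);
translate([16, 16, 0]) cube([78, 78, 686]);
translate([508, 16, 0]) cube([78, 78, 686]);
translate([16, 541, 0]) cube([78, 78, 686]);
translate([508, 541, 0]) cube([78, 78, 686]);
translate([94, 16, 568]) cube([414, 78, 118]);
translate([94, 541, 568]) cube([414, 78, 118]);
translate([16, 94, 568]) cube([78, 447, 118]);
translate([508, 94, 568]) cube([78, 447, 118]);


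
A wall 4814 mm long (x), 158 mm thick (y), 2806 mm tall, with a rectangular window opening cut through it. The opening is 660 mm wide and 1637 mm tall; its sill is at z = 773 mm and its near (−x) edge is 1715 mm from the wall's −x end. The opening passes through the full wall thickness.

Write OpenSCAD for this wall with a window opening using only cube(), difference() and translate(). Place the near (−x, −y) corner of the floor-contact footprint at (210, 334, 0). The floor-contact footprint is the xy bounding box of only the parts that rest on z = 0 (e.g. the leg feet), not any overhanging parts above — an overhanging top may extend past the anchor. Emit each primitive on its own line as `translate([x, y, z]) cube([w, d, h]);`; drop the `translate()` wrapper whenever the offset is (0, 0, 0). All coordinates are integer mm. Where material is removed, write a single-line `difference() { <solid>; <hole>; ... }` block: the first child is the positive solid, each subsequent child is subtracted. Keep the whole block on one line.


difference() { translate([210, 334, 0]) cube([4814, 158, 2806]); translate([1925, 334, 773]) cube([660, 158, 1637]); }


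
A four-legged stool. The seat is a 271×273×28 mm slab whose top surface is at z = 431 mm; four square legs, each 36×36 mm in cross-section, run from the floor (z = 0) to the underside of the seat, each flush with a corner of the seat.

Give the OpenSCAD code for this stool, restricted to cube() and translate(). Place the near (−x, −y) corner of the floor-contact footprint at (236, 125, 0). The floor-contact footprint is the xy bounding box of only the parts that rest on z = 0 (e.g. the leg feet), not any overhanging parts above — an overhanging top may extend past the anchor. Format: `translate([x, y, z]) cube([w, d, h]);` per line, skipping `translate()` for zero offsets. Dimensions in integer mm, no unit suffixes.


// leg_h = 431 - 28 = 403
translate([236, 125, 403]) cube([271, 273, 28]);
translate([236, 125, 0]) cube([36, 36, 403]);
translate([471, 125, 0]) cube([36, 36, 403]);
translate([236, 362, 0]) cube([36, 36, 403]);
translate([471, 362, 0]) cube([36, 36, 403]);


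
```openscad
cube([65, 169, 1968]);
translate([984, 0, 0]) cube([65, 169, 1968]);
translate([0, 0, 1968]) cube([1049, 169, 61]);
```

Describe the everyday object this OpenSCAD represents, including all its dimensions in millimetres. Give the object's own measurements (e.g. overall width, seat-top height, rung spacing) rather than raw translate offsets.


A door frame. The clear opening is 919 mm wide and 1968 mm high. Two 65 mm wide jambs, 169 mm deep, stand either side of the opening from the floor to the top of the opening. A 61 mm thick head sits across the top of both jambs, spanning the full outside width of the frame.


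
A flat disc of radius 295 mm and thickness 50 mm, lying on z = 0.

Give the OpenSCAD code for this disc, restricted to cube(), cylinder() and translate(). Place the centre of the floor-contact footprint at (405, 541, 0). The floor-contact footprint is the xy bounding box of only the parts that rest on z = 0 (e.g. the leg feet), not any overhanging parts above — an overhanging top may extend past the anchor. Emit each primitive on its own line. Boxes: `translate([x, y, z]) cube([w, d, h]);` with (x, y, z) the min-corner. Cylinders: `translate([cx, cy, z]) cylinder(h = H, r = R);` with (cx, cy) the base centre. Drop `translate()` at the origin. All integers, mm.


translate([405, 541, 0]) cylinder(h = 50, r = 295);


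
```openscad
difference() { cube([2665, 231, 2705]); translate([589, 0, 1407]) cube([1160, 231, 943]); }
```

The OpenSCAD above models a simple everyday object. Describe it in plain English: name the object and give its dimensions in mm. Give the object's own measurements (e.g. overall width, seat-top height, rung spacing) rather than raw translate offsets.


A wall 2665 mm long (x), 231 mm thick (y), 2705 mm tall, with a rectangular window opening cut through it. The opening is 1160 mm wide and 943 mm tall; its sill is at z = 1407 mm and its near (−x) edge is 589 mm from the wall's −x end. The opening passes through the full wall thickness.


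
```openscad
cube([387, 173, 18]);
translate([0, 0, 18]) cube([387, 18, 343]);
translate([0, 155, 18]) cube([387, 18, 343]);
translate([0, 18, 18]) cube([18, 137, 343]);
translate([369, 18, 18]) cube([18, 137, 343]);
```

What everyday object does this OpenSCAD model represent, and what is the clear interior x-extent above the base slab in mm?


An open box. The internal width is 351 mm.

A 387×173 base slab with four walls standing on it — an open box. The base is 387 mm wide and the walls are 18 mm thick, so the internal width is 387 − 2 × 18 = 351 mm.


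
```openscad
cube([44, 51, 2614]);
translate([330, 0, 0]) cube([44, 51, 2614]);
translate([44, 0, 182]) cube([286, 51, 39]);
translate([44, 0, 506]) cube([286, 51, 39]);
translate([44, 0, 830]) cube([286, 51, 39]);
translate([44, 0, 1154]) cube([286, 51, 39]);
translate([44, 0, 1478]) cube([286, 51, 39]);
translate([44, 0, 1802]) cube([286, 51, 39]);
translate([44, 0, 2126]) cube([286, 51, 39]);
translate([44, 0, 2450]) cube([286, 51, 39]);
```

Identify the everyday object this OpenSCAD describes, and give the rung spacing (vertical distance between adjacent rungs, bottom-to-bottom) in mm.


A ladder. The rung spacing is 324 mm.

Two tall 44×51 posts with 8 short bars between them — a ladder. Adjacent rungs sit at z = 182 and z = 506, so the spacing is 506 − 182 = 324 mm.


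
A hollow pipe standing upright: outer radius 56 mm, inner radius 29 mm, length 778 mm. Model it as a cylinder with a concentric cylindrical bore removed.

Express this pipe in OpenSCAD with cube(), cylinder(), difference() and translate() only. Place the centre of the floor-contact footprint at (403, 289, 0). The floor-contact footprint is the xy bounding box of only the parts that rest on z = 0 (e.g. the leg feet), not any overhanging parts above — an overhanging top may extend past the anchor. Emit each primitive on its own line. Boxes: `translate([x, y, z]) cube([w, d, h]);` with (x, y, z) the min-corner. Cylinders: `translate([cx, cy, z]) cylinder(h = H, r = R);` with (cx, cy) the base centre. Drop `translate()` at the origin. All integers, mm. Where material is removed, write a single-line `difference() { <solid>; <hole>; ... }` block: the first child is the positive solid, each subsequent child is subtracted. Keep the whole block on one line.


difference() { translate([403, 289, 0]) cylinder(h = 778, r = 56); translate([403, 289, 0]) cylinder(h = 778, r = 29); }


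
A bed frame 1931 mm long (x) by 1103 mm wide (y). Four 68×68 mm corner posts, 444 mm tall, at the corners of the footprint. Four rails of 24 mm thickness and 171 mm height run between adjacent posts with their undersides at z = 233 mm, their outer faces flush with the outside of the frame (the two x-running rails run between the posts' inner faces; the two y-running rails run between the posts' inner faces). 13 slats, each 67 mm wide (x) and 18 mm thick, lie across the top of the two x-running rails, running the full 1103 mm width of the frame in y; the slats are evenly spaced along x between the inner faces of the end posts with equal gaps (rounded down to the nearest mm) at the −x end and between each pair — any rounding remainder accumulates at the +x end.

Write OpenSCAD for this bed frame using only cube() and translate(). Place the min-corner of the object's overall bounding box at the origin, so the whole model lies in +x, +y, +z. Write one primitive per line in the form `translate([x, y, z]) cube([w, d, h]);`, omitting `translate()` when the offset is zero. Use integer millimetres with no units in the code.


cube([68, 68, 444]);
translate([0, 1035, 0]) cube([68, 68, 444]);
translate([1863, 0, 0]) cube([68, 68, 444]);
translate([1863, 1035, 0]) cube([68, 68, 444]);
translate([68, 0, 233]) cube([1795, 24, 171]);
translate([68, 1079, 233]) cube([1795, 24, 171]);
translate([0, 68, 233]) cube([24, 967, 171]);
translate([1907, 68, 233]) cube([24, 967, 171]);
translate([134, 0, 404]) cube([67, 1103, 18]);
translate([267, 0, 404]) cube([67, 1103, 18]);
translate([400, 0, 404]) cube([67, 1103, 18]);
translate([533, 0, 404]) cube([67, 1103, 18]);
translate([666, 0, 404]) cube([67, 1103, 18]);
translate([799, 0, 404]) cube([67, 1103, 18]);
translate([932, 0, 404]) cube([67, 1103, 18]);
translate([1065, 0, 404]) cube([67, 1103, 18]);
translate([1198, 0, 404]) cube([67, 1103, 18]);
translate([1331, 0, 404]) cube([67, 1103, 18]);
translate([1464, 0, 404]) cube([67, 1103, 18]);
translate([1597, 0, 404]) cube([67, 1103, 18]);
translate([1730, 0, 404]) cube([67, 1103, 18]);


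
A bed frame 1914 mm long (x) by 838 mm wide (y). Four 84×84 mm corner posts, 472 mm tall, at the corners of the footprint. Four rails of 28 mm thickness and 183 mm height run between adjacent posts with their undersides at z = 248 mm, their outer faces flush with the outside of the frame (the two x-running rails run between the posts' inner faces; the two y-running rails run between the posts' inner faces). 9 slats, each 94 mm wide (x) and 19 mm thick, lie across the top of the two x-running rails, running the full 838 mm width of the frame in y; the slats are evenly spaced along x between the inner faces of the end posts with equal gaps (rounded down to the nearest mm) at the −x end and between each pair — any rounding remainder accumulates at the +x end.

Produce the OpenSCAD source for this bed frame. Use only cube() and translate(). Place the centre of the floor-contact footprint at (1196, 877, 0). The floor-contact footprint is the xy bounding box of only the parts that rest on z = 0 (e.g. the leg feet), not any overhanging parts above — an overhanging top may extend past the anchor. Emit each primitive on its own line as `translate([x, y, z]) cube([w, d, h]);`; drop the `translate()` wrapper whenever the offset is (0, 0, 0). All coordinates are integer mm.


translate([239, 458, 0]) cube([84, 84, 472]);
translate([239, 1212, 0]) cube([84, 84, 472]);
translate([2069, 458, 0]) cube([84, 84, 472]);
translate([2069, 1212, 0]) cube([84, 84, 472]);
translate([323, 458, 248]) cube([1746, 28, 183]);
translate([323, 1268, 248]) cube([1746, 28, 183]);
translate([239, 542, 248]) cube([28, 670, 183]);
translate([2125, 542, 248]) cube([28, 670, 183]);
translate([413, 458, 431]) cube([94, 838, 19]);
translate([597, 458, 431]) cube([94, 838, 19]);
translate([781, 458, 431]) cube([94, 838, 19]);
translate([965, 458, 431]) cube([94, 838, 19]);
translate([1149, 458, 431]) cube([94, 838, 19]);
translate([1333, 458, 431]) cube([94, 838, 19]);
translate([1517, 458, 431]) cube([94, 838, 19]);
translate([1701, 458, 431]) cube([94, 838, 19]);
translate([1885, 458, 431]) cube([94, 838, 19]);


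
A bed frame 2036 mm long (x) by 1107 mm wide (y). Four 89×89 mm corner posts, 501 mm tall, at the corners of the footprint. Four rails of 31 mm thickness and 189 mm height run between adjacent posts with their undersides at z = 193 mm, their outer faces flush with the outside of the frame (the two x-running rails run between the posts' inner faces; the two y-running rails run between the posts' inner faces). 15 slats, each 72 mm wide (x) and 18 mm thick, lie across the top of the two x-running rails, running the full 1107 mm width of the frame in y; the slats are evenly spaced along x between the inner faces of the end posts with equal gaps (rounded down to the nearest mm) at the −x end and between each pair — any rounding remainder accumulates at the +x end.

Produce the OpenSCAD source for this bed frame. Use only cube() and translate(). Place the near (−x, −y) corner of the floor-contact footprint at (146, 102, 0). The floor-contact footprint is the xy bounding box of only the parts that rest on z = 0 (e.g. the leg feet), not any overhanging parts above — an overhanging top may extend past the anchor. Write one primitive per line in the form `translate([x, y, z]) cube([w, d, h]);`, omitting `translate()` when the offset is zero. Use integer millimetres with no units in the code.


translate([146, 102, 0]) cube([89, 89, 501]);
translate([146, 1120, 0]) cube([89, 89, 501]);
translate([2093, 102, 0]) cube([89, 89, 501]);
translate([2093, 1120, 0]) cube([89, 89, 501]);
translate([235, 102, 193]) cube([1858, 31, 189]);
translate([235, 1178, 193]) cube([1858, 31, 189]);
translate([146, 191, 193]) cube([31, 929, 189]);
translate([2151, 191, 193]) cube([31, 929, 189]);
translate([283, 102, 382]) cube([72, 1107, 18]);
translate([403, 102, 382]) cube([72, 1107, 18]);
translate([523, 102, 382]) cube([72, 1107, 18]);
translate([643, 102, 382]) cube([72, 1107, 18]);
translate([763, 102, 382]) cube([72, 1107, 18]);
translate([883, 102, 382]) cube([72, 1107, 18]);
translate([1003, 102, 382]) cube([72, 1107, 18]);
translate([1123, 102, 382]) cube([72, 1107, 18]);
translate([1243, 102, 382]) cube([72, 1107, 18]);
translate([1363, 102, 382]) cube([72, 1107, 18]);
translate([1483, 102, 382]) cube([72, 1107, 18]);
translate([1603, 102, 382]) cube([72, 1107, 18]);
translate([1723, 102, 382]) cube([72, 1107, 18]);
translate([1843, 102, 382]) cube([72, 1107, 18]);
translate([1963, 102, 382]) cube([72, 1107, 18]);


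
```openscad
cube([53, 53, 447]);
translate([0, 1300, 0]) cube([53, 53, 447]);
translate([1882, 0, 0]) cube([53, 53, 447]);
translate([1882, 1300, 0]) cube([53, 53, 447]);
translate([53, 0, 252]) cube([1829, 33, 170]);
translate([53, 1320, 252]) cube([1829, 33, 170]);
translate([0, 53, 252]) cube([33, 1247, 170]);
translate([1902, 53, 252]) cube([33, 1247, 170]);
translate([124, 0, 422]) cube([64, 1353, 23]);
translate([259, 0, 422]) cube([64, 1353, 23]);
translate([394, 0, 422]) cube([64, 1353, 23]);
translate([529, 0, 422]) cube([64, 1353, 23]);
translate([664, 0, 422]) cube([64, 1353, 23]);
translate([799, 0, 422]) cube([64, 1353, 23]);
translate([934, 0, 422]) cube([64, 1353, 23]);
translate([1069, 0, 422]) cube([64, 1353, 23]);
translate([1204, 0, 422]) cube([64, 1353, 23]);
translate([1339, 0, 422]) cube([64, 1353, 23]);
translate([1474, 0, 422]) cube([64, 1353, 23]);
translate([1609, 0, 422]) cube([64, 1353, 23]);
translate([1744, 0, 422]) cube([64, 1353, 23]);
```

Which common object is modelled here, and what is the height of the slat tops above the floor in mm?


A bed frame. The slat-top height is 445 mm.

Four posts, four rails, and a row of slats — a bed frame. Slats sit on the rails at z = 252 + 170 = 422; with slat thickness 23, the top is 445 mm.


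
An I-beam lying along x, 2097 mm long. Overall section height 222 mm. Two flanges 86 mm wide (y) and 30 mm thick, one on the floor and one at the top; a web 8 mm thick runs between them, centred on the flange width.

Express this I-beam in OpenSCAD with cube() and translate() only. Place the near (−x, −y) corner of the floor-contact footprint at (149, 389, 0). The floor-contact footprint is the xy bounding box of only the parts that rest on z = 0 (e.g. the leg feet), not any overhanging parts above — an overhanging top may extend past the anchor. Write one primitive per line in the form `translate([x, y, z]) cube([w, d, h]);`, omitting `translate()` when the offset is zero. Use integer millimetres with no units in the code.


translate([149, 389, 0]) cube([2097, 86, 30]);
translate([149, 428, 30]) cube([2097, 8, 162]);
translate([149, 389, 192]) cube([2097, 86, 30]);


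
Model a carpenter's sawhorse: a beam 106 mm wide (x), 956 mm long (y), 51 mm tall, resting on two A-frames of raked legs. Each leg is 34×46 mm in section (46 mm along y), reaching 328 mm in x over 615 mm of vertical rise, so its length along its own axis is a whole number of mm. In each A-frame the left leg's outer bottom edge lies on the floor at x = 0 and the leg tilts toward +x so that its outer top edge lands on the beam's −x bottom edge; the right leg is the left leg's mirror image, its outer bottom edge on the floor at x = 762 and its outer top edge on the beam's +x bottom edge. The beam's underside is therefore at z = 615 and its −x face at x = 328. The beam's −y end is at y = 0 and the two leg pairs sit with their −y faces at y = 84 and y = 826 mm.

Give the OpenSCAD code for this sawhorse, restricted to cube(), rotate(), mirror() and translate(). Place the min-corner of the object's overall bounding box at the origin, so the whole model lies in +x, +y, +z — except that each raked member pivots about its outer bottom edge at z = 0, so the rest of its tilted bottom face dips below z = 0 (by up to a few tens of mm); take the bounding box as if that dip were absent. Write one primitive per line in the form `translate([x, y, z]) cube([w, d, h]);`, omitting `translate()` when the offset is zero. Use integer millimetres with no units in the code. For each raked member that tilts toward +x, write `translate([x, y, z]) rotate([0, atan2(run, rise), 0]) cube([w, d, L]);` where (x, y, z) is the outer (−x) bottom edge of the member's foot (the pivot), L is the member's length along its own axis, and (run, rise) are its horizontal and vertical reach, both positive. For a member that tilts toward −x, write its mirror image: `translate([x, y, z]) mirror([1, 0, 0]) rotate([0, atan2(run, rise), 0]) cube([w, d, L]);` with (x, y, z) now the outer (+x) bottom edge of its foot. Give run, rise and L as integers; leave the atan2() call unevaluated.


translate([328, 0, 615]) cube([106, 956, 51]);
translate([0, 84, 0]) rotate([0, atan2(328, 615), 0]) cube([34, 46, 697]);
translate([762, 84, 0]) mirror([1, 0, 0]) rotate([0, atan2(328, 615), 0]) cube([34, 46, 697]);
translate([0, 826, 0]) rotate([0, atan2(328, 615), 0]) cube([34, 46, 697]);
translate([762, 826, 0]) mirror([1, 0, 0]) rotate([0, atan2(328, 615), 0]) cube([34, 46, 697]);


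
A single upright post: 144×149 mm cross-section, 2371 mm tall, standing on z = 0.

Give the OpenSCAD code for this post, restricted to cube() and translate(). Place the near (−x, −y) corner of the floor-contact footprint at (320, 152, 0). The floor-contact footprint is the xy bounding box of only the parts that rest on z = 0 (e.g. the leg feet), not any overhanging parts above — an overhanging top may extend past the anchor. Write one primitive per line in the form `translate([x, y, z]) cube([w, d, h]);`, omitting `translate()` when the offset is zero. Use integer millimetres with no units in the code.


translate([320, 152, 0]) cube([144, 149, 2371]);


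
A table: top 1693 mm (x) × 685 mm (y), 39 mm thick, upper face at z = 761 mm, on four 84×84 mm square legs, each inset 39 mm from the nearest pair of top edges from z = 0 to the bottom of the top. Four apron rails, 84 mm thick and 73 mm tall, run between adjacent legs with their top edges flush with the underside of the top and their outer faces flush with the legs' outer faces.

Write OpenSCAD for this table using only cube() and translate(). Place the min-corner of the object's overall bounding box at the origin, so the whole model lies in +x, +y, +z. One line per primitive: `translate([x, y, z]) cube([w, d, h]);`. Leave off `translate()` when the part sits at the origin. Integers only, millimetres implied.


// leg_h = 761 - 39 = 722
// apron z = 722 - 73 = 649
translate([0, 0, 722]) cube([1693, 685, 39]);
translate([39, 39, 0]) cube([84, 84, 722]);
translate([1570, 39, 0]) cube([84, 84, 722]);
translate([39, 562, 0]) cube([84, 84, 722]);
translate([1570, 562, 0]) cube([84, 84, 722]);
translate([123, 39, 649]) cube([1447, 84, 73]);
translate([123, 562, 649]) cube([1447, 84, 73]);
translate([39, 123, 649]) cube([84, 439, 73]);
translate([1570, 123, 649]) cube([84, 439, 73]);


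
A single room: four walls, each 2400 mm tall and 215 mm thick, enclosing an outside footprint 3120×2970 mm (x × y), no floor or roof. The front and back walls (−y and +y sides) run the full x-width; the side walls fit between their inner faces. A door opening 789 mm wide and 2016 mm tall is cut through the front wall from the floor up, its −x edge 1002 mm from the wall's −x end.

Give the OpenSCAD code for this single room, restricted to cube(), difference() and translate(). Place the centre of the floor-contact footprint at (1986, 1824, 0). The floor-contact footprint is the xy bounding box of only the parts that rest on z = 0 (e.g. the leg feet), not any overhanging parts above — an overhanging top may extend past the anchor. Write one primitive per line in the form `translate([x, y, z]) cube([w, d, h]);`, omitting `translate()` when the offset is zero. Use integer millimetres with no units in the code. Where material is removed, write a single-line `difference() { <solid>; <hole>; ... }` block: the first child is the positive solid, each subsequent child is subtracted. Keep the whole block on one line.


difference() { translate([426, 339, 0]) cube([3120, 215, 2400]); translate([1428, 339, 0]) cube([789, 215, 2016]); }
translate([426, 3094, 0]) cube([3120, 215, 2400]);
translate([426, 554, 0]) cube([215, 2540, 2400]);
translate([3331, 554, 0]) cube([215, 2540, 2400]);


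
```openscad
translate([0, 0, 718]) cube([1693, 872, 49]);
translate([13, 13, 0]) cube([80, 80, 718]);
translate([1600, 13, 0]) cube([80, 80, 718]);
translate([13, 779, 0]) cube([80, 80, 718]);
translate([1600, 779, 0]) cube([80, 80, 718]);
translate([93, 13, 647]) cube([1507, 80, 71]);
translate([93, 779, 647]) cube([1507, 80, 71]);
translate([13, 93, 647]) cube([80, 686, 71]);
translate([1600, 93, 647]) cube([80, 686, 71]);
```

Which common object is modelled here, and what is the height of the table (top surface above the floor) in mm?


A table. The table height is 767 mm.

A 1693×872×49 slab sits at z = 718 on four 80 mm square posts — a table. The top surface is at 718 + 49 = 767 mm.


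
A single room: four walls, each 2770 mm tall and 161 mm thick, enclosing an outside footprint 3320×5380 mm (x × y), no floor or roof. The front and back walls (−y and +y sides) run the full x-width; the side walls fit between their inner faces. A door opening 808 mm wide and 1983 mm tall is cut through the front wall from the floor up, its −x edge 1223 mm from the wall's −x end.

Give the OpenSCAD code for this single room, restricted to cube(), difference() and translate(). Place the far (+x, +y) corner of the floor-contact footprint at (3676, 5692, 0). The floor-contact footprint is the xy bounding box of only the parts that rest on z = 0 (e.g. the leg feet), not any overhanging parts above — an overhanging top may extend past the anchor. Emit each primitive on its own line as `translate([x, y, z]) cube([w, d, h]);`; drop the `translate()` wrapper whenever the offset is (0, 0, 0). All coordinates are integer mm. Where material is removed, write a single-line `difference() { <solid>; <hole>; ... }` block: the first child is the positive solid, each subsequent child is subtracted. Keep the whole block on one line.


difference() { translate([356, 312, 0]) cube([3320, 161, 2770]); translate([1579, 312, 0]) cube([808, 161, 1983]); }
translate([356, 5531, 0]) cube([3320, 161, 2770]);
translate([356, 473, 0]) cube([161, 5058, 2770]);
translate([3515, 473, 0]) cube([161, 5058, 2770]);
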